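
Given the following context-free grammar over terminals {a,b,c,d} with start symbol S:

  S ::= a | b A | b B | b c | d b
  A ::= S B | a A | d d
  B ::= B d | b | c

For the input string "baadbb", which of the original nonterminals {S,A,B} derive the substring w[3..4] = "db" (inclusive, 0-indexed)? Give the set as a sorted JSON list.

Convert to CNF:
  S -> T1 T2 | T2 A | T2 B | T2 T3 | a
  A -> S B | T0 A | T1 T1
  B -> B T1 | b | c
  T0 -> a
  T1 -> d
  T2 -> b
  T3 -> c

Fill CYK table bottom-up, restricted to cells inside w[3..4]:
  cell(3,3) d: {T1}  orig:{}
  cell(4,4) b: {B,T2}  orig:{B}
  cell(3,4) db: {S}

Original NTs in T[3,4] deriving "db": ["S"]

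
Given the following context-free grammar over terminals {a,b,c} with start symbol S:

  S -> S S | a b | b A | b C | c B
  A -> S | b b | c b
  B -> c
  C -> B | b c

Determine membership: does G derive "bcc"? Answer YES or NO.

Convert to CNF:
  S -> S S | T0 T1 | T1 A | T1 C | T2 B
  A -> S S | T0 T1 | T1 A | T1 C | T1 T1 | T2 B | T2 T1
  B -> c
  C -> T1 T2 | c
  T0 -> a
  T1 -> b
  T2 -> c

Fill CYK table bottom-up:
  [0..0]={T1}  "b"  orig:{}
  [1..1]={B,C,T2}  "c"  orig:{B,C}
  [2..2]={B,C,T2}  "c"  orig:{B,C}
  [0..1]={A,C,S}  "bc"
  [1..2]={A,S}  "cc"
  [0..2]={A,S}  "bcc"

S ∈ T[0,2] ⇒ YES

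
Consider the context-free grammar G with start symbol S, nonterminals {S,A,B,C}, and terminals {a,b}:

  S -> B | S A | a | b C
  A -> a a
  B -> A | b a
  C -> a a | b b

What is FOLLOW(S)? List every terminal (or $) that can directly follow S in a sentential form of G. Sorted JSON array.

FIRST sets, iterate to fixpoint:
round 1:
  A via A→a a: +{a}
  B via B→A: +{a}
  B via B→b a: +{b}
  C via C→a a: +{a}
  C via C→b b: +{b}
  S via S→B: +{a,b}
  S: {a,b}  A: {a}  B: {a,b}  C: {a,b}
round 2: (no change)
  S: {a,b}  A: {a}  B: {a,b}  C: {a,b}

FOLLOW iteration:
seed FOLLOW(S) with $
iter 1:
  S→B: FOLLOW(B) ⊇ FOLLOW(S) ⊇ {$}; new: +{$}
  S→S A: FOLLOW(S) ⊇ FIRST(A) = {a}; new: +{a}
  S→S A: FOLLOW(A) ⊇ FOLLOW(S) ⊇ {$,a}; new: +{$,a}
  S→b C: FOLLOW(C) ⊇ FOLLOW(S) ⊇ {$,a}; new: +{$,a}
  S: {$,a}  A: {$,a}  B: {$}  C: {$,a}
iter 2:
  S→B: FOLLOW(B) ⊇ FOLLOW(S) ⊇ {$,a}; new: +{a}
  S: {$,a}  A: {$,a}  B: {$,a}  C: {$,a}
iter 3: (no change)
  S: {$,a}  A: {$,a}  B: {$,a}  C: {$,a}

FOLLOW(S) = ["$", "a"]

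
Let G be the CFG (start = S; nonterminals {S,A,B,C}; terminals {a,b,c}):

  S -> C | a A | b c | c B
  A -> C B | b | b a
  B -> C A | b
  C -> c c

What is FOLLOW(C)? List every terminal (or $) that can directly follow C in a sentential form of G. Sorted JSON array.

FIRST sets, iterate to fixpoint:
iter 1:
  A via A→b: +{b}
  B via B→b: +{b}
  C via C→c c: +{c}
  S via S→C: +{c}
  S via S→a A: +{a}
  S via S→b c: +{b}
  FIRST[S]={a,b,c}  FIRST[A]={b}  FIRST[B]={b}  FIRST[C]={c}
iter 2:
  A via A→C B: +{c}
  B via B→C A: +{c}
  FIRST[S]={a,b,c}  FIRST[A]={b,c}  FIRST[B]={b,c}  FIRST[C]={c}
iter 3: — fixpoint
  FIRST[S]={a,b,c}  FIRST[A]={b,c}  FIRST[B]={b,c}  FIRST[C]={c}

FOLLOW sets:
initialize: $ ∈ FOLLOW(S)
[1]
  A→C B: FOLLOW(C) ⊇ FIRST(B) = {b,c}; new: +{b,c}
  S→C: FOLLOW(C) ⊇ FOLLOW(S) ⊇ {$}; new: +{$}
  S→a A: FOLLOW(A) ⊇ FOLLOW(S) ⊇ {$}; new: +{$}
  S→c B: FOLLOW(B) ⊇ FOLLOW(S) ⊇ {$}; new: +{$}
  FOLLOW[S]={$}  FOLLOW[A]={$}  FOLLOW[B]={$}  FOLLOW[C]={$,b,c}
[2] — fixpoint
  FOLLOW[S]={$}  FOLLOW[A]={$}  FOLLOW[B]={$}  FOLLOW[C]={$,b,c}

FOLLOW(C) = ["$", "b", "c"]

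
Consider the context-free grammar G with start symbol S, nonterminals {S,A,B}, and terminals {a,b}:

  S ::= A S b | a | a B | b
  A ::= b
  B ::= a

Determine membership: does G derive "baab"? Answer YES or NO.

CNF form of G:
  S -> A X2 | T1 B | a | b
  A -> b
  B -> a
  T0 -> b
  T1 -> a
  X2 -> S T0

Fill CYK table bottom-up:
  T[0,0] 'b' = {A,S,T0}  orig:{A,S}
  T[1,1] 'a' = {B,S,T1}  orig:{B,S}
  T[2,2] 'a' = {B,S,T1}  orig:{B,S}
  T[3,3] 'b' = {A,S,T0}  orig:{A,S}
  T[0,1] 'ba' = ∅
  T[1,2] 'aa' = {S}
  T[2,3] 'ab' = {X2}  orig:{}
  T[0,2] 'baa' = ∅
  T[1,3] 'aab' = {X2}  orig:{}
  T[0,3] 'baab' = {S}

S ∈ T[0,3] ⇒ YES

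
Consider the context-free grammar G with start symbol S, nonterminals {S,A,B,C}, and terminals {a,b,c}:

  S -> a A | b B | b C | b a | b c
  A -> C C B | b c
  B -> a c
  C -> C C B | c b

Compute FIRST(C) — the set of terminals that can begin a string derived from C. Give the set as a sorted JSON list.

FIRST iteration:
[1]
  A via A→b c: +{b}
  B via B→a c: +{a}
  C via C→c b: +{c}
  S via S→a A: +{a}
  S via S→b B: +{b}
  FIRST[S]={a,b}  FIRST[A]={b}  FIRST[B]={a}  FIRST[C]={c}
[2]
  A via A→C C B: +{c}
  FIRST[S]={a,b}  FIRST[A]={b,c}  FIRST[B]={a}  FIRST[C]={c}
[3] — fixpoint
  FIRST[S]={a,b}  FIRST[A]={b,c}  FIRST[B]={a}  FIRST[C]={c}

FIRST(C) = ["c"]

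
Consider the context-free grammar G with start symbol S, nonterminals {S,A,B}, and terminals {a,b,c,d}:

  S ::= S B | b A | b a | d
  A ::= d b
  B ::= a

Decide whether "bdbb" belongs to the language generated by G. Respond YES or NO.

Convert to CNF:
  S -> S B | T1 A | T1 T2 | d
  A -> T0 T1
  B -> a
  T0 -> d
  T1 -> b
  T2 -> a

CYK table (by increasing span):
  cell(0,0) b: {T1}  orig:{}
  cell(1,1) d: {S,T0}  orig:{S}
  cell(2,2) b: {T1}  orig:{}
  cell(3,3) b: {T1}  orig:{}
  cell(0,1) bd: ∅
  cell(1,2) db: {A}
  cell(2,3) bb: ∅
  cell(0,2) bdb: {S}
  cell(1,3) dbb: ∅
  cell(0,3) bdbb: ∅

S ∉ T[0,3] ⇒ NO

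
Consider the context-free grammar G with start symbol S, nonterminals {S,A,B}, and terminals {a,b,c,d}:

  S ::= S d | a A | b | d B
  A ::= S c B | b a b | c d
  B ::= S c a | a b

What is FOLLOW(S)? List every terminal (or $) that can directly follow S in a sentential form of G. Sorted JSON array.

FIRST iteration:
iter 1:
  A via A→b a b: +{b}
  A via A→c d: +{c}
  B via B→a b: +{a}
  S via S→a A: +{a}
  S via S→b: +{b}
  S via S→d B: +{d}
  FIRST[S]={a,b,d}  FIRST[A]={b,c}  FIRST[B]={a}
iter 2:
  A via A→S c B: +{a,d}
  B via B→S c a: +{b,d}
  FIRST[S]={a,b,d}  FIRST[A]={a,b,c,d}  FIRST[B]={a,b,d}
iter 3: done
  FIRST[S]={a,b,d}  FIRST[A]={a,b,c,d}  FIRST[B]={a,b,d}

FOLLOW iteration:
seed FOLLOW(S) with $
round 1:
  A→S c B: FOLLOW(S) ⊇ FIRST(c) = {c}; new: +{c}
  S→S d: FOLLOW(S) ⊇ FIRST(d) = {d}; new: +{d}
  S→a A: FOLLOW(A) ⊇ FOLLOW(S) ⊇ {$,c,d}; new: +{$,c,d}
  S→d B: FOLLOW(B) ⊇ FOLLOW(S) ⊇ {$,c,d}; new: +{$,c,d}
  FOLLOW[S]={$,c,d}  FOLLOW[A]={$,c,d}  FOLLOW[B]={$,c,d}
round 2: (no change)
  FOLLOW[S]={$,c,d}  FOLLOW[A]={$,c,d}  FOLLOW[B]={$,c,d}

FOLLOW(S) = ["$", "c", "d"]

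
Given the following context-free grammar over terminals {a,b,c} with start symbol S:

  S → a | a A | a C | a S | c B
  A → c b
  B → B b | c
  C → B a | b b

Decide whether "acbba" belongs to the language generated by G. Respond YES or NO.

Convert to CNF:
  S -> T0 B | T2 A | T2 C | T2 S | a
  A -> T0 T1
  B -> B T1 | c
  C -> B T2 | T1 T1
  T0 -> c
  T1 -> b
  T2 -> a

Fill CYK table bottom-up:
  [0..0]={S,T2}  "a"  orig:{S}
  [1..1]={B,T0}  "c"  orig:{B}
  [2..2]={T1}  "b"  orig:{}
  [3..3]={T1}  "b"  orig:{}
  [4..4]={S,T2}  "a"  orig:{S}
  [0..1]=∅  "ac"
  [1..2]={A,B}  "cb"
  [2..3]={C}  "bb"
  [3..4]=∅  "ba"
  [0..2]={S}  "acb"
  [1..3]={B}  "cbb"
  [2..4]=∅  "bba"
  [0..3]=∅  "acbb"
  [1..4]={C}  "cbba"
  [0..4]={S}  "acbba"

S ∈ T[0,4] ⇒ YES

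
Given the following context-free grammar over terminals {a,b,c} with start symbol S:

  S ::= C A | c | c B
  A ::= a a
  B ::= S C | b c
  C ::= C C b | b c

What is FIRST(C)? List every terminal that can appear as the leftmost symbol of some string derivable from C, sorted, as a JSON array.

FIRST iteration:
pass 1:
  A via A→a a: +{a}
  B via B→b c: +{b}
  C via C→b c: +{b}
  S via S→C A: +{b}
  S via S→c: +{c}
  FIRST(S)={b,c}  FIRST(A)={a}  FIRST(B)={b}  FIRST(C)={b}
pass 2:
  B via B→S C: +{c}
  FIRST(S)={b,c}  FIRST(A)={a}  FIRST(B)={b,c}  FIRST(C)={b}
pass 3: (stable)
  FIRST(S)={b,c}  FIRST(A)={a}  FIRST(B)={b,c}  FIRST(C)={b}

FIRST(C) = ["b"]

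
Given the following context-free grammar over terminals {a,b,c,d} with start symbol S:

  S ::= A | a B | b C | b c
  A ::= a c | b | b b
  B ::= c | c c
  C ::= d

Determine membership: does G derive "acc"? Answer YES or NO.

Convert to CNF:
  S -> T0 B | T0 T1 | T2 C | T2 T1 | T2 T2 | b
  A -> T0 T1 | T2 T2 | b
  B -> T1 T1 | c
  C -> d
  T0 -> a
  T1 -> c
  T2 -> b

Fill CYK table bottom-up:
  T[0,0] 'a' = {T0}  orig:{}
  T[1,1] 'c' = {B,T1}  orig:{B}
  T[2,2] 'c' = {B,T1}  orig:{B}
  T[0,1] 'ac' = {A,S}
  T[1,2] 'cc' = {B}
  T[0,2] 'acc' = {S}

S ∈ T[0,2] ⇒ YES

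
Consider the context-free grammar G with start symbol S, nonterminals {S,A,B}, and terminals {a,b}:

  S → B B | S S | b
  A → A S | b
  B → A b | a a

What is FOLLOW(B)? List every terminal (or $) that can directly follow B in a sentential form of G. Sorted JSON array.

FIRST iteration:
round 1:
  A via A→b: +{b}
  B via B→A b: +{b}
  B via B→a a: +{a}
  S via S→B B: +{a,b}
  S: {a,b}  A: {b}  B: {a,b}
round 2: — fixpoint
  S: {a,b}  A: {b}  B: {a,b}

Compute FOLLOW by fixpoint:
FOLLOW(S) := {$}
[1]
  A→A S: FOLLOW(A) ⊇ FIRST(S) = {a,b}; new: +{a,b}
  A→A S: FOLLOW(S) ⊇ FOLLOW(A) ⊇ {a,b}; new: +{a,b}
  S→B B: FOLLOW(B) ⊇ FIRST(B) = {a,b}; new: +{a,b}
  S→B B: FOLLOW(B) ⊇ FOLLOW(S) ⊇ {$,a,b}; new: +{$}
  FOLLOW(S)={$,a,b}  FOLLOW(A)={a,b}  FOLLOW(B)={$,a,b}
[2] (no change)
  FOLLOW(S)={$,a,b}  FOLLOW(A)={a,b}  FOLLOW(B)={$,a,b}

FOLLOW(B) = ["$", "a", "b"]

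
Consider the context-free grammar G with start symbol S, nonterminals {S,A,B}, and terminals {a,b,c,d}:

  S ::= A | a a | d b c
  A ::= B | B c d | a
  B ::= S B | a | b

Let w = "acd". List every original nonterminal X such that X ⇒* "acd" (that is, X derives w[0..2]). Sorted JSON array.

Convert to CNF:
  S -> B X5 | S B | T1 X6 | T2 T2 | a | b
  A -> B X4 | S B | a | b
  B -> S B | a | b
  T0 -> c
  T1 -> d
  T2 -> a
  T3 -> b
  X4 -> T0 T1
  X5 -> T0 T1
  X6 -> T3 T0

CYK table (by increasing span) — only the sub-triangle for w[0..2]:
  T[0,0] 'a' = {A,B,S,T2}  orig:{A,B,S}
  T[1,1] 'c' = {T0}  orig:{}
  T[2,2] 'd' = {T1}  orig:{}
  T[0,1] 'ac' = ∅
  T[1,2] 'cd' = {X4,X5}  orig:{}
  T[0,2] 'acd' = {A,S}

Original NTs in T[0,2] deriving "acd": ["A", "S"]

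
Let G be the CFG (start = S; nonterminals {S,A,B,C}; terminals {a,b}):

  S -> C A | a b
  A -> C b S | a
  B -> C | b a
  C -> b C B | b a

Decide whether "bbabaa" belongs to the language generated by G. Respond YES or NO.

Convert to CNF:
  S -> C A | T1 T0
  A -> C X2 | a
  B -> T0 T1 | T0 X3
  C -> T0 T1 | T0 X4
  T0 -> b
  T1 -> a
  X2 -> T0 S
  X3 -> C B
  X4 -> C B

Fill CYK table bottom-up:
  T[0,0] 'b' = {T0}  orig:{}
  T[1,1] 'b' = {T0}  orig:{}
  T[2,2] 'a' = {A,T1}  orig:{A}
  T[3,3] 'b' = {T0}  orig:{}
  T[4,4] 'a' = {A,T1}  orig:{A}
  T[5,5] 'a' = {A,T1}  orig:{A}
  T[0,1] 'bb' = ∅
  T[1,2] 'ba' = {B,C}
  T[2,3] 'ab' = {S}
  T[3,4] 'ba' = {B,C}
  T[4,5] 'aa' = ∅
  T[0,2] 'bba' = ∅
  T[1,3] 'bab' = {X2}  orig:{}
  T[2,4] 'aba' = ∅
  T[3,5] 'baa' = {S}
  T[0,3] 'bbab' = ∅
  T[1,4] 'baba' = {X3,X4}  orig:{}
  T[2,5] 'abaa' = ∅
  T[0,4] 'bbaba' = {B,C}
  T[1,5] 'babaa' = ∅
  T[0,5] 'bbabaa' = {S}

S ∈ T[0,5] ⇒ YES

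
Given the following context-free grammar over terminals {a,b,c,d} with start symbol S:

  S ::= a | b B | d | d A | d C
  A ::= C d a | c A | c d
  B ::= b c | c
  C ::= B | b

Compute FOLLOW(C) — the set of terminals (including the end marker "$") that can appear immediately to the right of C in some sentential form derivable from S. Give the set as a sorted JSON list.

Compute FIRST by fixpoint:
pass 1:
  A via A→c A: +{c}
  B via B→b c: +{b}
  B via B→c: +{c}
  C via C→B: +{b,c}
  S via S→a: +{a}
  S via S→b B: +{b}
  S via S→d: +{d}
  FIRST(S)={a,b,d}  FIRST(A)={c}  FIRST(B)={b,c}  FIRST(C)={b,c}
pass 2:
  A via A→C d a: +{b}
  FIRST(S)={a,b,d}  FIRST(A)={b,c}  FIRST(B)={b,c}  FIRST(C)={b,c}
pass 3: (stable)
  FIRST(S)={a,b,d}  FIRST(A)={b,c}  FIRST(B)={b,c}  FIRST(C)={b,c}

FOLLOW iteration:
seed FOLLOW(S) with $
iter 1:
  A→C d a: FOLLOW(C) ⊇ FIRST(d) = {d}; new: +{d}
  C→B: FOLLOW(B) ⊇ FOLLOW(C) ⊇ {d}; new: +{d}
  S→b B: FOLLOW(B) ⊇ FOLLOW(S) ⊇ {$}; new: +{$}
  S→d A: FOLLOW(A) ⊇ FOLLOW(S) ⊇ {$}; new: +{$}
  S→d C: FOLLOW(C) ⊇ FOLLOW(S) ⊇ {$}; new: +{$}
  FOLLOW(S)={$}  FOLLOW(A)={$}  FOLLOW(B)={$,d}  FOLLOW(C)={$,d}
iter 2: (no change)
  FOLLOW(S)={$}  FOLLOW(A)={$}  FOLLOW(B)={$,d}  FOLLOW(C)={$,d}

FOLLOW(C) = ["$", "d"]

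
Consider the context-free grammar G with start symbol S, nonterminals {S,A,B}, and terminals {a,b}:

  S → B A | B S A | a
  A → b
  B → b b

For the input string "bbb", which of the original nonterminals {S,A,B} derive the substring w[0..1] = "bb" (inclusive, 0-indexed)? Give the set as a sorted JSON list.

CNF form of G:
  S -> B A | B X1 | a
  A -> b
  B -> T0 T0
  T0 -> b
  X1 -> S A

CYK table (by increasing span) — only the sub-triangle for w[0..1]:
  [0..0]={A,T0}  "b"  orig:{A}
  [1..1]={A,T0}  "b"  orig:{A}
  [0..1]={B}  "bb"

Original NTs in T[0,1] deriving "bb": ["B"]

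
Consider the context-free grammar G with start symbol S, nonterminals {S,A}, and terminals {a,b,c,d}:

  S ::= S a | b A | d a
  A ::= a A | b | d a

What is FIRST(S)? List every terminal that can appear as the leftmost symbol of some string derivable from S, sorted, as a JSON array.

FIRST sets, iterate to fixpoint:
[1]
  A via A→a A: +{a}
  A via A→b: +{b}
  A via A→d a: +{d}
  S via S→b A: +{b}
  S via S→d a: +{d}
  FIRST[S]={b,d}  FIRST[A]={a,b,d}
[2] done
  FIRST[S]={b,d}  FIRST[A]={a,b,d}

FIRST(S) = ["b", "d"]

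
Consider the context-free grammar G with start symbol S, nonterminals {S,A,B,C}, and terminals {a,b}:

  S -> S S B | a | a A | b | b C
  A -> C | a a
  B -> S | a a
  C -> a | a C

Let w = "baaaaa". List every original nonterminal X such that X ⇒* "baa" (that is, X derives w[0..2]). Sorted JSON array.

CNF form of G:
  S -> S X3 | T0 A | T1 C | a | b
  A -> T0 C | T0 T0 | a
  B -> S X2 | T0 A | T0 T0 | T1 C | a | b
  C -> T0 C | a
  T0 -> a
  T1 -> b
  X2 -> S B
  X3 -> S B

CYK fill, restricted to cells inside w[0..2]:
  T[0,0] 'b' = {B,S,T1}  orig:{B,S}
  T[1,1] 'a' = {A,B,C,S,T0}  orig:{A,B,C,S}
  T[2,2] 'a' = {A,B,C,S,T0}  orig:{A,B,C,S}
  T[0,1] 'ba' = {B,S,X2,X3}  orig:{B,S}
  T[1,2] 'aa' = {A,B,C,S,X2,X3}  orig:{A,B,C,S}
  T[0,2] 'baa' = {B,S,X2,X3}  orig:{B,S}

Original NTs in T[0,2] deriving "baa": ["B", "S"]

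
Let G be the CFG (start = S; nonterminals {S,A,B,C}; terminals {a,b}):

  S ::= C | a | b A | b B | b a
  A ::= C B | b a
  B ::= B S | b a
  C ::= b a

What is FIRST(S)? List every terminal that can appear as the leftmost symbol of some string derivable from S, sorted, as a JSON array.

FIRST iteration:
pass 1:
  A via A→b a: +{b}
  B via B→b a: +{b}
  C via C→b a: +{b}
  S via S→C: +{b}
  S via S→a: +{a}
  S: {a,b}  A: {b}  B: {b}  C: {b}
pass 2: — fixpoint
  S: {a,b}  A: {b}  B: {b}  C: {b}

FIRST(S) = ["a", "b"]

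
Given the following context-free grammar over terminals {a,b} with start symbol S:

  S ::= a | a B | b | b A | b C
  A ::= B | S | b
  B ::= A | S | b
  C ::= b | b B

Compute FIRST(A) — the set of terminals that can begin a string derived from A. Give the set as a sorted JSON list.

FIRST sets, iterate to fixpoint:
[1]
  A via A→b: +{b}
  B via B→A: +{b}
  C via C→b: +{b}
  S via S→a: +{a}
  S via S→b: +{b}
  S: {a,b}  A: {b}  B: {b}  C: {b}
[2]
  A via A→S: +{a}
  B via B→A: +{a}
  S: {a,b}  A: {a,b}  B: {a,b}  C: {b}
[3] done
  S: {a,b}  A: {a,b}  B: {a,b}  C: {b}

FIRST(A) = ["a", "b"]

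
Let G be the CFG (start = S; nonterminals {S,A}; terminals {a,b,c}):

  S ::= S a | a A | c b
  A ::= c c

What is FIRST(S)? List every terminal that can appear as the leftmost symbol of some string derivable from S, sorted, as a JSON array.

FIRST sets, iterate to fixpoint:
[1]
  A via A→c c: +{c}
  S via S→a A: +{a}
  S via S→c b: +{c}
  FIRST(S)={a,c}  FIRST(A)={c}
[2] (stable)
  FIRST(S)={a,c}  FIRST(A)={c}

FIRST(S) = ["a", "c"]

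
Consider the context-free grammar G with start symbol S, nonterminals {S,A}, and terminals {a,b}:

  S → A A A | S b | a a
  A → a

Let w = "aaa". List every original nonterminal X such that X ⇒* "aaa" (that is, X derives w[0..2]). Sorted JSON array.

Convert to CNF:
  S -> A X2 | S T0 | T1 T1
  A -> a
  T0 -> b
  T1 -> a
  X2 -> A A

CYK fill — only the sub-triangle for w[0..2]:
  [0..0]={A,T1}  "a"  orig:{A}
  [1..1]={A,T1}  "a"  orig:{A}
  [2..2]={A,T1}  "a"  orig:{A}
  [0..1]={S,X2}  "aa"  orig:{S}
  [1..2]={S,X2}  "aa"  orig:{S}
  [0..2]={S}  "aaa"

Original NTs in T[0,2] deriving "aaa": ["S"]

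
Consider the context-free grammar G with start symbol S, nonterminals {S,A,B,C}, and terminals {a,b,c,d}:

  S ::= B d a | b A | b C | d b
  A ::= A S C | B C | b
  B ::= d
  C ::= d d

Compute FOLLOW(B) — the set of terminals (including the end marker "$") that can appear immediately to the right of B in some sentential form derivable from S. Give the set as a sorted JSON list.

FIRST iteration:
[1]
  A via A→b: +{b}
  B via B→d: +{d}
  C via C→d d: +{d}
  S via S→B d a: +{d}
  S via S→b A: +{b}
  S: {b,d}  A: {b}  B: {d}  C: {d}
[2]
  A via A→B C: +{d}
  S: {b,d}  A: {b,d}  B: {d}  C: {d}
[3] (stable)
  S: {b,d}  A: {b,d}  B: {d}  C: {d}

Compute FOLLOW by fixpoint:
FOLLOW(S) := {$}
iter 1:
  A→A S C: FOLLOW(A) ⊇ FIRST(S) = {b,d}; new: +{b,d}
  A→A S C: FOLLOW(S) ⊇ FIRST(C) = {d}; new: +{d}
  A→A S C: FOLLOW(C) ⊇ FOLLOW(A) ⊇ {b,d}; new: +{b,d}
  A→B C: FOLLOW(B) ⊇ FIRST(C) = {d}; new: +{d}
  S→b A: FOLLOW(A) ⊇ FOLLOW(S) ⊇ {$,d}; new: +{$}
  S→b C: FOLLOW(C) ⊇ FOLLOW(S) ⊇ {$,d}; new: +{$}
  S: {$,d}  A: {$,b,d}  B: {d}  C: {$,b,d}
iter 2: — fixpoint
  S: {$,d}  A: {$,b,d}  B: {d}  C: {$,b,d}

FOLLOW(B) = ["d"]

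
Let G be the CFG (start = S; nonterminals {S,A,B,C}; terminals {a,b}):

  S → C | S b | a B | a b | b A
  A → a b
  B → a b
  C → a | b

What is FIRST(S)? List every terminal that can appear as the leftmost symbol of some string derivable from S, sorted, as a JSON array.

FIRST sets, iterate to fixpoint:
pass 1:
  A via A→a b: +{a}
  B via B→a b: +{a}
  C via C→a: +{a}
  C via C→b: +{b}
  S via S→C: +{a,b}
  S: {a,b}  A: {a}  B: {a}  C: {a,b}
pass 2: — fixpoint
  S: {a,b}  A: {a}  B: {a}  C: {a,b}

FIRST(S) = ["a", "b"]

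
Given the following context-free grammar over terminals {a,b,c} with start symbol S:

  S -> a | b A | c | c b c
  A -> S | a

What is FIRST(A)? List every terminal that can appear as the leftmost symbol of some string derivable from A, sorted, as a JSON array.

Compute FIRST by fixpoint:
round 1:
  A via A→a: +{a}
  S via S→a: +{a}
  S via S→b A: +{b}
  S via S→c: +{c}
  FIRST(S)={a,b,c}  FIRST(A)={a}
round 2:
  A via A→S: +{b,c}
  FIRST(S)={a,b,c}  FIRST(A)={a,b,c}
round 3: — fixpoint
  FIRST(S)={a,b,c}  FIRST(A)={a,b,c}

FIRST(A) = ["a", "b", "c"]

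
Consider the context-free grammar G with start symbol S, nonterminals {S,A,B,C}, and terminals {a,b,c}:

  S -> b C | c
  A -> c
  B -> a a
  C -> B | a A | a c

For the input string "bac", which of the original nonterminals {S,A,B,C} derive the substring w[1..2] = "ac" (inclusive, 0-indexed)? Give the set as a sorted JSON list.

CNF form of G:
  S -> T2 C | c
  A -> c
  B -> T0 T0
  C -> T0 A | T0 T0 | T0 T1
  T0 -> a
  T1 -> c
  T2 -> b

Fill CYK table bottom-up, restricted to cells inside w[1..2]:
  cell(1,1) a: {T0}  orig:{}
  cell(2,2) c: {A,S,T1}  orig:{A,S}
  cell(1,2) ac: {C}

Original NTs in T[1,2] deriving "ac": ["C"]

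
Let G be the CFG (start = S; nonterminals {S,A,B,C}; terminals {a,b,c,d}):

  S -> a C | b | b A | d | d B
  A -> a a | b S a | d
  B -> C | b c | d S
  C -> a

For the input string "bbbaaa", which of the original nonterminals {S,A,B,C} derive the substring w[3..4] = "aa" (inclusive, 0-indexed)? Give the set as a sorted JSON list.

CNF form of G:
  S -> T0 C | T1 A | T3 B | b | d
  A -> T0 T0 | T1 X4 | d
  B -> T1 T2 | T3 S | a
  C -> a
  T0 -> a
  T1 -> b
  T2 -> c
  T3 -> d
  X4 -> S T0

CYK table (by increasing span) (cells [i..j] with 3 ≤ i ≤ j ≤ 4 only):
  [3..3]={B,C,T0}  "a"  orig:{B,C}
  [4..4]={B,C,T0}  "a"  orig:{B,C}
  [3..4]={A,S}  "aa"

Original NTs in T[3,4] deriving "aa": ["A", "S"]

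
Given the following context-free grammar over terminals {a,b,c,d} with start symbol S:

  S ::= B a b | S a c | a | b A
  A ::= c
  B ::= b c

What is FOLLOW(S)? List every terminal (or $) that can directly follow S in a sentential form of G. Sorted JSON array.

FIRST sets, iterate to fixpoint:
iter 1:
  A via A→c: +{c}
  B via B→b c: +{b}
  S via S→B a b: +{b}
  S via S→a: +{a}
  S: {a,b}  A: {c}  B: {b}
iter 2: — fixpoint
  S: {a,b}  A: {c}  B: {b}

FOLLOW iteration:
initialize: $ ∈ FOLLOW(S)
iter 1:
  S→B a b: FOLLOW(B) ⊇ FIRST(a) = {a}; new: +{a}
  S→S a c: FOLLOW(S) ⊇ FIRST(a) = {a}; new: +{a}
  S→b A: FOLLOW(A) ⊇ FOLLOW(S) ⊇ {$,a}; new: +{$,a}
  FOLLOW(S)={$,a}  FOLLOW(A)={$,a}  FOLLOW(B)={a}
iter 2: done
  FOLLOW(S)={$,a}  FOLLOW(A)={$,a}  FOLLOW(B)={a}

FOLLOW(S) = ["$", "a"]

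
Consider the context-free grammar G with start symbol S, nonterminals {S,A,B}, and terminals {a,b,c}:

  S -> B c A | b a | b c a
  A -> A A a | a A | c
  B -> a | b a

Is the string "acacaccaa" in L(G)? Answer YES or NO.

Convert to CNF:
  S -> B X4 | T1 T0 | T1 X5
  A -> A X3 | T0 A | c
  B -> T1 T0 | a
  T0 -> a
  T1 -> b
  T2 -> c
  X3 -> A T0
  X4 -> T2 A
  X5 -> T2 T0

CYK fill:
  cell(0,0) a: {B,T0}  orig:{B}
  cell(1,1) c: {A,T2}  orig:{A}
  cell(2,2) a: {B,T0}  orig:{B}
  cell(3,3) c: {A,T2}  orig:{A}
  cell(4,4) a: {B,T0}  orig:{B}
  cell(5,5) c: {A,T2}  orig:{A}
  cell(6,6) c: {A,T2}  orig:{A}
  cell(7,7) a: {B,T0}  orig:{B}
  cell(8,8) a: {B,T0}  orig:{B}
  cell(0,1) ac: {A}
  cell(1,2) ca: {X3,X5}  orig:{}
  cell(2,3) ac: {A}
  cell(3,4) ca: {X3,X5}  orig:{}
  cell(4,5) ac: {A}
  cell(5,6) cc: {X4}  orig:{}
  cell(6,7) ca: {X3,X5}  orig:{}
  cell(7,8) aa: ∅
  cell(0,2) aca: {X3}  orig:{}
  cell(1,3) cac: {X4}  orig:{}
  cell(2,4) aca: {X3}  orig:{}
  cell(3,5) cac: {X4}  orig:{}
  cell(4,6) acc: {S}
  cell(5,7) cca: {A}
  cell(6,8) caa: ∅
  cell(0,3) acac: {S}
  cell(1,4) caca: {A}
  cell(2,5) acac: {S}
  cell(3,6) cacc: ∅
  cell(4,7) acca: {A}
  cell(5,8) ccaa: {X3}  orig:{}
  cell(0,4) acaca: {A}
  cell(1,5) cacac: ∅
  cell(2,6) acacc: ∅
  cell(3,7) cacca: {X4}  orig:{}
  cell(4,8) accaa: {X3}  orig:{}
  cell(0,5) acacac: ∅
  cell(1,6) cacacc: ∅
  cell(2,7) acacca: {S}
  cell(3,8) caccaa: {A}
  cell(0,6) acacacc: ∅
  cell(1,7) cacacca: ∅
  cell(2,8) acaccaa: {A}
  cell(0,7) acacacca: ∅
  cell(1,8) cacaccaa: {A,X4}  orig:{A}
  cell(0,8) acacaccaa: {A,S}

S ∈ T[0,8] ⇒ YES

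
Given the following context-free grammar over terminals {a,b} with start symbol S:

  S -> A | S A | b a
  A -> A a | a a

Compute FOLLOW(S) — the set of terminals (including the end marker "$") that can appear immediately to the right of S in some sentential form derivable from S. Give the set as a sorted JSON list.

Compute FIRST by fixpoint:
[1]
  A via A→a a: +{a}
  S via S→A: +{a}
  S via S→b a: +{b}
  FIRST(S)={a,b}  FIRST(A)={a}
[2] (no change)
  FIRST(S)={a,b}  FIRST(A)={a}

FOLLOW sets:
initialize: $ ∈ FOLLOW(S)
round 1:
  A→A a: FOLLOW(A) ⊇ FIRST(a) = {a}; new: +{a}
  S→A: FOLLOW(A) ⊇ FOLLOW(S) ⊇ {$}; new: +{$}
  S→S A: FOLLOW(S) ⊇ FIRST(A) = {a}; new: +{a}
  FOLLOW(S)={$,a}  FOLLOW(A)={$,a}
round 2: (stable)
  FOLLOW(S)={$,a}  FOLLOW(A)={$,a}

FOLLOW(S) = ["$", "a"]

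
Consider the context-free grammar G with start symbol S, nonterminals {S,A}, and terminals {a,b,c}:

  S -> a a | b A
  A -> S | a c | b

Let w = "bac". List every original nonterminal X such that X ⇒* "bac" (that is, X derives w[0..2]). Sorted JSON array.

CNF form of G:
  S -> T0 T0 | T2 A
  A -> T0 T0 | T0 T1 | T2 A | b
  T0 -> a
  T1 -> c
  T2 -> b

CYK table (by increasing span), restricted to cells inside w[0..2]:
  T[0,0] 'b' = {A,T2}  orig:{A}
  T[1,1] 'a' = {T0}  orig:{}
  T[2,2] 'c' = {T1}  orig:{}
  T[0,1] 'ba' = ∅
  T[1,2] 'ac' = {A}
  T[0,2] 'bac' = {A,S}

Original NTs in T[0,2] deriving "bac": ["A", "S"]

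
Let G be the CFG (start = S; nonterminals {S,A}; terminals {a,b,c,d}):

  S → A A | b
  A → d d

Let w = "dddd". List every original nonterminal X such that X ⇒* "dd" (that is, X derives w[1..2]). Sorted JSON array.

Convert to CNF:
  S -> A A | b
  A -> T0 T0
  T0 -> d

CYK table (by increasing span) (cells [i..j] with 1 ≤ i ≤ j ≤ 2 only):
  T[1,1] 'd' = {T0}  orig:{}
  T[2,2] 'd' = {T0}  orig:{}
  T[1,2] 'dd' = {A}

Original NTs in T[1,2] deriving "dd": ["A"]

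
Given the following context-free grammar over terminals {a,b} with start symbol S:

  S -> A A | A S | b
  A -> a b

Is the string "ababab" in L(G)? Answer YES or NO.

CNF form of G:
  S -> A A | A S | b
  A -> T0 T1
  T0 -> a
  T1 -> b

CYK table (by increasing span):
  cell(0,0) a: {T0}  orig:{}
  cell(1,1) b: {S,T1}  orig:{S}
  cell(2,2) a: {T0}  orig:{}
  cell(3,3) b: {S,T1}  orig:{S}
  cell(4,4) a: {T0}  orig:{}
  cell(5,5) b: {S,T1}  orig:{S}
  cell(0,1) ab: {A}
  cell(1,2) ba: ∅
  cell(2,3) ab: {A}
  cell(3,4) ba: ∅
  cell(4,5) ab: {A}
  cell(0,2) aba: ∅
  cell(1,3) bab: ∅
  cell(2,4) aba: ∅
  cell(3,5) bab: ∅
  cell(0,3) abab: {S}
  cell(1,4) baba: ∅
  cell(2,5) abab: {S}
  cell(0,4) ababa: ∅
  cell(1,5) babab: ∅
  cell(0,5) ababab: {S}

S ∈ T[0,5] ⇒ YES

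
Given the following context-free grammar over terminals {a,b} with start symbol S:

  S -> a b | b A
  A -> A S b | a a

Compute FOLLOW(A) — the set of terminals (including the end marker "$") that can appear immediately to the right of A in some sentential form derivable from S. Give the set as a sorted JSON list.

FIRST sets, iterate to fixpoint:
round 1:
  A via A→a a: +{a}
  S via S→a b: +{a}
  S via S→b A: +{b}
  FIRST[S]={a,b}  FIRST[A]={a}
round 2: (no change)
  FIRST[S]={a,b}  FIRST[A]={a}

FOLLOW sets:
seed FOLLOW(S) with $
round 1:
  A→A S b: FOLLOW(A) ⊇ FIRST(S) = {a,b}; new: +{a,b}
  A→A S b: FOLLOW(S) ⊇ FIRST(b) = {b}; new: +{b}
  S→b A: FOLLOW(A) ⊇ FOLLOW(S) ⊇ {$,b}; new: +{$}
  FOLLOW[S]={$,b}  FOLLOW[A]={$,a,b}
round 2: (stable)
  FOLLOW[S]={$,b}  FOLLOW[A]={$,a,b}

FOLLOW(A) = ["$", "a", "b"]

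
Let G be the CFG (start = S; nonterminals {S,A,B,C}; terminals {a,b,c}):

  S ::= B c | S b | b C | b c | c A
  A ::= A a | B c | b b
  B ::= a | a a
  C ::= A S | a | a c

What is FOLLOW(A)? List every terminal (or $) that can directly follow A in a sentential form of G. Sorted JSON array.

FIRST sets, iterate to fixpoint:
iter 1:
  A via A→b b: +{b}
  B via B→a: +{a}
  C via C→A S: +{b}
  C via C→a: +{a}
  S via S→B c: +{a}
  S via S→b C: +{b}
  S via S→c A: +{c}
  FIRST(S)={a,b,c}  FIRST(A)={b}  FIRST(B)={a}  FIRST(C)={a,b}
iter 2:
  A via A→B c: +{a}
  FIRST(S)={a,b,c}  FIRST(A)={a,b}  FIRST(B)={a}  FIRST(C)={a,b}
iter 3: — fixpoint
  FIRST(S)={a,b,c}  FIRST(A)={a,b}  FIRST(B)={a}  FIRST(C)={a,b}

FOLLOW sets:
initialize: $ ∈ FOLLOW(S)
[1]
  A→A a: FOLLOW(A) ⊇ FIRST(a) = {a}; new: +{a}
  A→B c: FOLLOW(B) ⊇ FIRST(c) = {c}; new: +{c}
  C→A S: FOLLOW(A) ⊇ FIRST(S) = {a,b,c}; new: +{b,c}
  S→S b: FOLLOW(S) ⊇ FIRST(b) = {b}; new: +{b}
  S→b C: FOLLOW(C) ⊇ FOLLOW(S) ⊇ {$,b}; new: +{$,b}
  S→c A: FOLLOW(A) ⊇ FOLLOW(S) ⊇ {$,b}; new: +{$}
  FOLLOW(S)={$,b}  FOLLOW(A)={$,a,b,c}  FOLLOW(B)={c}  FOLLOW(C)={$,b}
[2] — fixpoint
  FOLLOW(S)={$,b}  FOLLOW(A)={$,a,b,c}  FOLLOW(B)={c}  FOLLOW(C)={$,b}

FOLLOW(A) = ["$", "a", "b", "c"]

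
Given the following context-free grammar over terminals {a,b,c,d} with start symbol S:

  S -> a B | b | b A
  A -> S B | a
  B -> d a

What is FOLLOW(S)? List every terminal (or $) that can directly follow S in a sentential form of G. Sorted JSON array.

FIRST sets, iterate to fixpoint:
pass 1:
  A via A→a: +{a}
  B via B→d a: +{d}
  S via S→a B: +{a}
  S via S→b: +{b}
  FIRST(S)={a,b}  FIRST(A)={a}  FIRST(B)={d}
pass 2:
  A via A→S B: +{b}
  FIRST(S)={a,b}  FIRST(A)={a,b}  FIRST(B)={d}
pass 3: done
  FIRST(S)={a,b}  FIRST(A)={a,b}  FIRST(B)={d}

FOLLOW iteration:
FOLLOW(S) := {$}
pass 1:
  A→S B: FOLLOW(S) ⊇ FIRST(B) = {d}; new: +{d}
  S→a B: FOLLOW(B) ⊇ FOLLOW(S) ⊇ {$,d}; new: +{$,d}
  S→b A: FOLLOW(A) ⊇ FOLLOW(S) ⊇ {$,d}; new: +{$,d}
  FOLLOW(S)={$,d}  FOLLOW(A)={$,d}  FOLLOW(B)={$,d}
pass 2: (no change)
  FOLLOW(S)={$,d}  FOLLOW(A)={$,d}  FOLLOW(B)={$,d}

FOLLOW(S) = ["$", "d"]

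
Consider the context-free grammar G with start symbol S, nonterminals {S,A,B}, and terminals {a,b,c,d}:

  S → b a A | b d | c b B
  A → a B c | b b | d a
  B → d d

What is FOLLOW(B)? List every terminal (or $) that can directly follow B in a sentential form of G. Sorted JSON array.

Compute FIRST by fixpoint:
iter 1:
  A via A→a B c: +{a}
  A via A→b b: +{b}
  A via A→d a: +{d}
  B via B→d d: +{d}
  S via S→b a A: +{b}
  S via S→c b B: +{c}
  S: {b,c}  A: {a,b,d}  B: {d}
iter 2: done
  S: {b,c}  A: {a,b,d}  B: {d}

FOLLOW iteration:
FOLLOW(S) := {$}
iter 1:
  A→a B c: FOLLOW(B) ⊇ FIRST(c) = {c}; new: +{c}
  S→b a A: FOLLOW(A) ⊇ FOLLOW(S) ⊇ {$}; new: +{$}
  S→c b B: FOLLOW(B) ⊇ FOLLOW(S) ⊇ {$}; new: +{$}
  S: {$}  A: {$}  B: {$,c}
iter 2: — fixpoint
  S: {$}  A: {$}  B: {$,c}

FOLLOW(B) = ["$", "c"]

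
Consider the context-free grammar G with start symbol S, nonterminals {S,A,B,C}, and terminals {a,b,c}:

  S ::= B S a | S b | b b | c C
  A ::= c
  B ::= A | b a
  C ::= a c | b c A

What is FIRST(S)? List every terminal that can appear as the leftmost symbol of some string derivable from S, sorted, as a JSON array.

FIRST sets, iterate to fixpoint:
iter 1:
  A via A→c: +{c}
  B via B→A: +{c}
  B via B→b a: +{b}
  C via C→a c: +{a}
  C via C→b c A: +{b}
  S via S→B S a: +{b,c}
  S: {b,c}  A: {c}  B: {b,c}  C: {a,b}
iter 2: — fixpoint
  S: {b,c}  A: {c}  B: {b,c}  C: {a,b}

FIRST(S) = ["b", "c"]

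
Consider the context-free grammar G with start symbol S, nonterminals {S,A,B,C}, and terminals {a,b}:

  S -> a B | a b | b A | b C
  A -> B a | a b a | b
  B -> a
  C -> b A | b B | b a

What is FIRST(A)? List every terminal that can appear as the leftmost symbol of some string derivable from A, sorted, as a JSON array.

FIRST sets, iterate to fixpoint:
round 1:
  A via A→a b a: +{a}
  A via A→b: +{b}
  B via B→a: +{a}
  C via C→b A: +{b}
  S via S→a B: +{a}
  S via S→b A: +{b}
  FIRST[S]={a,b}  FIRST[A]={a,b}  FIRST[B]={a}  FIRST[C]={b}
round 2: (stable)
  FIRST[S]={a,b}  FIRST[A]={a,b}  FIRST[B]={a}  FIRST[C]={b}

FIRST(A) = ["a", "b"]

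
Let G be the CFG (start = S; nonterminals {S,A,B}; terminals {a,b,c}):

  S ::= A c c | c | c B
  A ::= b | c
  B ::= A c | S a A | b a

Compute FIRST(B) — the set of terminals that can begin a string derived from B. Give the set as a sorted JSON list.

Compute FIRST by fixpoint:
[1]
  A via A→b: +{b}
  A via A→c: +{c}
  B via B→A c: +{b,c}
  S via S→A c c: +{b,c}
  FIRST(S)={b,c}  FIRST(A)={b,c}  FIRST(B)={b,c}
[2] (no change)
  FIRST(S)={b,c}  FIRST(A)={b,c}  FIRST(B)={b,c}

FIRST(B) = ["b", "c"]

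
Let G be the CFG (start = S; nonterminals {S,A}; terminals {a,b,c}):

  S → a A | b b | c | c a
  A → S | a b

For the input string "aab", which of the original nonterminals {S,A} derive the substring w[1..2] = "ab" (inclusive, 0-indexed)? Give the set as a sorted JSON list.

CNF form of G:
  S -> T0 A | T1 T1 | T2 T0 | c
  A -> T0 A | T0 T1 | T1 T1 | T2 T0 | c
  T0 -> a
  T1 -> b
  T2 -> c

Fill CYK table bottom-up, restricted to cells inside w[1..2]:
  T[1,1] 'a' = {T0}  orig:{}
  T[2,2] 'b' = {T1}  orig:{}
  T[1,2] 'ab' = {A}

Original NTs in T[1,2] deriving "ab": ["A"]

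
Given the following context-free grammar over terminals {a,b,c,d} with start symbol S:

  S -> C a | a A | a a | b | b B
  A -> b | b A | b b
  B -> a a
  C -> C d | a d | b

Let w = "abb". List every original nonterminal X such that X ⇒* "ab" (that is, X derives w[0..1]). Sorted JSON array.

Convert to CNF:
  S -> C T1 | T0 B | T1 A | T1 T1 | b
  A -> T0 A | T0 T0 | b
  B -> T1 T1
  C -> C T2 | T1 T2 | b
  T0 -> b
  T1 -> a
  T2 -> d

CYK table (by increasing span), restricted to cells inside w[0..1]:
  cell(0,0) a: {T1}  orig:{}
  cell(1,1) b: {A,C,S,T0}  orig:{A,C,S}
  cell(0,1) ab: {S}

Original NTs in T[0,1] deriving "ab": ["S"]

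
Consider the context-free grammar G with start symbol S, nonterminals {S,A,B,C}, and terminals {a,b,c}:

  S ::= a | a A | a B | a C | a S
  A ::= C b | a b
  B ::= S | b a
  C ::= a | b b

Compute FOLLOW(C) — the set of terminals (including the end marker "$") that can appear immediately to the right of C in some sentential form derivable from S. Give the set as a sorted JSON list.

FIRST iteration:
pass 1:
  A via A→a b: +{a}
  B via B→b a: +{b}
  C via C→a: +{a}
  C via C→b b: +{b}
  S via S→a: +{a}
  FIRST(S)={a}  FIRST(A)={a}  FIRST(B)={b}  FIRST(C)={a,b}
pass 2:
  A via A→C b: +{b}
  B via B→S: +{a}
  FIRST(S)={a}  FIRST(A)={a,b}  FIRST(B)={a,b}  FIRST(C)={a,b}
pass 3: — fixpoint
  FIRST(S)={a}  FIRST(A)={a,b}  FIRST(B)={a,b}  FIRST(C)={a,b}

Compute FOLLOW by fixpoint:
FOLLOW(S) := {$}
[1]
  A→C b: FOLLOW(C) ⊇ FIRST(b) = {b}; new: +{b}
  S→a A: FOLLOW(A) ⊇ FOLLOW(S) ⊇ {$}; new: +{$}
  S→a B: FOLLOW(B) ⊇ FOLLOW(S) ⊇ {$}; new: +{$}
  S→a C: FOLLOW(C) ⊇ FOLLOW(S) ⊇ {$}; new: +{$}
  FOLLOW[S]={$}  FOLLOW[A]={$}  FOLLOW[B]={$}  FOLLOW[C]={$,b}
[2] (no change)
  FOLLOW[S]={$}  FOLLOW[A]={$}  FOLLOW[B]={$}  FOLLOW[C]={$,b}

FOLLOW(C) = ["$", "b"]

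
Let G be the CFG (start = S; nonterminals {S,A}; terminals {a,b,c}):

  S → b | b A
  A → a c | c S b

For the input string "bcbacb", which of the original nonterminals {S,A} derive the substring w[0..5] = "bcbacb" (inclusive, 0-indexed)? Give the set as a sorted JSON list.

Convert to CNF:
  S -> T2 A | b
  A -> T0 T1 | T1 X3
  T0 -> a
  T1 -> c
  T2 -> b
  X3 -> S T2

Fill CYK table bottom-up (cells [i..j] with 0 ≤ i ≤ j ≤ 5 only):
  cell(0,0) b: {S,T2}  orig:{S}
  cell(1,1) c: {T1}  orig:{}
  cell(2,2) b: {S,T2}  orig:{S}
  cell(3,3) a: {T0}  orig:{}
  cell(4,4) c: {T1}  orig:{}
  cell(5,5) b: {S,T2}  orig:{S}
  cell(0,1) bc: ∅
  cell(1,2) cb: ∅
  cell(2,3) ba: ∅
  cell(3,4) ac: {A}
  cell(4,5) cb: ∅
  cell(0,2) bcb: ∅
  cell(1,3) cba: ∅
  cell(2,4) bac: {S}
  cell(3,5) acb: ∅
  cell(0,3) bcba: ∅
  cell(1,4) cbac: ∅
  cell(2,5) bacb: {X3}  orig:{}
  cell(0,4) bcbac: ∅
  cell(1,5) cbacb: {A}
  cell(0,5) bcbacb: {S}

Original NTs in T[0,5] deriving "bcbacb": ["S"]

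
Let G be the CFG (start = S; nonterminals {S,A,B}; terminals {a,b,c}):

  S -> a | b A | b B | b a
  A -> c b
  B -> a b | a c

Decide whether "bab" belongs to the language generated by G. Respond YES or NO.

CNF form of G:
  S -> T1 A | T1 B | T1 T2 | a
  A -> T0 T1
  B -> T2 T0 | T2 T1
  T0 -> c
  T1 -> b
  T2 -> a

Fill CYK table bottom-up:
  T[0,0] 'b' = {T1}  orig:{}
  T[1,1] 'a' = {S,T2}  orig:{S}
  T[2,2] 'b' = {T1}  orig:{}
  T[0,1] 'ba' = {S}
  T[1,2] 'ab' = {B}
  T[0,2] 'bab' = {S}

S ∈ T[0,2] ⇒ YES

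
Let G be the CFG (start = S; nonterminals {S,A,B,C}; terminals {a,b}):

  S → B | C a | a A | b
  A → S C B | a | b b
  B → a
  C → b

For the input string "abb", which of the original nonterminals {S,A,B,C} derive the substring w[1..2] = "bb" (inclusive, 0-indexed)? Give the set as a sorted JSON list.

CNF form of G:
  S -> C T1 | T1 A | a | b
  A -> S X2 | T0 T0 | a
  B -> a
  C -> b
  T0 -> b
  T1 -> a
  X2 -> C B

Fill CYK table bottom-up, restricted to cells inside w[1..2]:
  T[1,1] 'b' = {C,S,T0}  orig:{C,S}
  T[2,2] 'b' = {C,S,T0}  orig:{C,S}
  T[1,2] 'bb' = {A}

Original NTs in T[1,2] deriving "bb": ["A"]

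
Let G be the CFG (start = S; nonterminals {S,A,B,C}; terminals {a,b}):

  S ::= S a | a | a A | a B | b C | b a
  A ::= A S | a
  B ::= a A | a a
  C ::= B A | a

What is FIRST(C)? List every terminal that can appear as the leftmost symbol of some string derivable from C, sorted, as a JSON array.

Compute FIRST by fixpoint:
round 1:
  A via A→a: +{a}
  B via B→a A: +{a}
  C via C→B A: +{a}
  S via S→a: +{a}
  S via S→b C: +{b}
  S: {a,b}  A: {a}  B: {a}  C: {a}
round 2: (stable)
  S: {a,b}  A: {a}  B: {a}  C: {a}

FIRST(C) = ["a"]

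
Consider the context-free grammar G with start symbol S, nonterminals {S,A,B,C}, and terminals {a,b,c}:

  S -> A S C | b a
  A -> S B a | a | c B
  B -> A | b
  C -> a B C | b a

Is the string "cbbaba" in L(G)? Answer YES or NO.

Convert to CNF:
  S -> A X6 | T2 T0
  A -> S X3 | T1 B | a
  B -> S X4 | T1 B | a | b
  C -> T0 X5 | T2 T0
  T0 -> a
  T1 -> c
  T2 -> b
  X3 -> B T0
  X4 -> B T0
  X5 -> B C
  X6 -> S C

CYK fill:
  T[0,0] 'c' = {T1}  orig:{}
  T[1,1] 'b' = {B,T2}  orig:{B}
  T[2,2] 'b' = {B,T2}  orig:{B}
  T[3,3] 'a' = {A,B,T0}  orig:{A,B}
  T[4,4] 'b' = {B,T2}  orig:{B}
  T[5,5] 'a' = {A,B,T0}  orig:{A,B}
  T[0,1] 'cb' = {A,B}
  T[1,2] 'bb' = ∅
  T[2,3] 'ba' = {C,S,X3,X4}  orig:{C,S}
  T[3,4] 'ab' = ∅
  T[4,5] 'ba' = {C,S,X3,X4}  orig:{C,S}
  T[0,2] 'cbb' = ∅
  T[1,3] 'bba' = {X5}  orig:{}
  T[2,4] 'bab' = ∅
  T[3,5] 'aba' = {X5}  orig:{}
  T[0,3] 'cbba' = {X5}  orig:{}
  T[1,4] 'bbab' = ∅
  T[2,5] 'baba' = {A,B,X6}  orig:{A,B}
  T[0,4] 'cbbab' = ∅
  T[1,5] 'bbaba' = ∅
  T[0,5] 'cbbaba' = {S}

S ∈ T[0,5] ⇒ YES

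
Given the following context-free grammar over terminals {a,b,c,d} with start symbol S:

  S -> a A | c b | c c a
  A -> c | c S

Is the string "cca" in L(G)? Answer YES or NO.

Convert to CNF:
  S -> T0 T2 | T0 X3 | T1 A
  A -> T0 S | c
  T0 -> c
  T1 -> a
  T2 -> b
  X3 -> T0 T1

Fill CYK table bottom-up:
  cell(0,0) c: {A,T0}  orig:{A}
  cell(1,1) c: {A,T0}  orig:{A}
  cell(2,2) a: {T1}  orig:{}
  cell(0,1) cc: ∅
  cell(1,2) ca: {X3}  orig:{}
  cell(0,2) cca: {S}

S ∈ T[0,2] ⇒ YES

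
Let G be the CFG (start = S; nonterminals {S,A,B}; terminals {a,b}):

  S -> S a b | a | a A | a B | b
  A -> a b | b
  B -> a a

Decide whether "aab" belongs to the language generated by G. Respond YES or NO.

Convert to CNF:
  S -> S X2 | T0 A | T0 B | a | b
  A -> T0 T1 | b
  B -> T0 T0
  T0 -> a
  T1 -> b
  X2 -> T0 T1

CYK fill:
  [0..0]={S,T0}  "a"  orig:{S}
  [1..1]={S,T0}  "a"  orig:{S}
  [2..2]={A,S,T1}  "b"  orig:{A,S}
  [0..1]={B}  "aa"
  [1..2]={A,S,X2}  "ab"  orig:{A,S}
  [0..2]={S}  "aab"

S ∈ T[0,2] ⇒ YES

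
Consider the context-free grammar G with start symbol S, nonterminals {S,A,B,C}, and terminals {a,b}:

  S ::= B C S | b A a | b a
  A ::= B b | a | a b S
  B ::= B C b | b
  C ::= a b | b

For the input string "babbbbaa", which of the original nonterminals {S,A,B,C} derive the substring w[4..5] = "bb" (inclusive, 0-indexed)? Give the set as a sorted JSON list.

Convert to CNF:
  S -> B X4 | T0 T1 | T0 X5
  A -> B T0 | T1 X2 | a
  B -> B X3 | b
  C -> T1 T0 | b
  T0 -> b
  T1 -> a
  X2 -> T0 S
  X3 -> C T0
  X4 -> C S
  X5 -> A T1

Fill CYK table bottom-up, restricted to cells inside w[4..5]:
  cell(4,4) b: {B,C,T0}  orig:{B,C}
  cell(5,5) b: {B,C,T0}  orig:{B,C}
  cell(4,5) bb: {A,X3}  orig:{A}

Original NTs in T[4,5] deriving "bb": ["A"]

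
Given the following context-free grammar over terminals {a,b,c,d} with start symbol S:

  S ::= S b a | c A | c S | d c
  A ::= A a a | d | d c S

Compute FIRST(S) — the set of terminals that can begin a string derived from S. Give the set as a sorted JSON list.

FIRST iteration:
[1]
  A via A→d: +{d}
  S via S→c A: +{c}
  S via S→d c: +{d}
  S: {c,d}  A: {d}
[2] (stable)
  S: {c,d}  A: {d}

FIRST(S) = ["c", "d"]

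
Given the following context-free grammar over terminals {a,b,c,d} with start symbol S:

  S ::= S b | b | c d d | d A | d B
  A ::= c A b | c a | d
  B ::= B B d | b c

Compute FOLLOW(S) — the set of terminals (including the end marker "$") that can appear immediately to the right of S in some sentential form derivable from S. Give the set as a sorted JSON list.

Compute FIRST by fixpoint:
iter 1:
  A via A→c A b: +{c}
  A via A→d: +{d}
  B via B→b c: +{b}
  S via S→b: +{b}
  S via S→c d d: +{c}
  S via S→d A: +{d}
  FIRST(S)={b,c,d}  FIRST(A)={c,d}  FIRST(B)={b}
iter 2: (stable)
  FIRST(S)={b,c,d}  FIRST(A)={c,d}  FIRST(B)={b}

FOLLOW sets:
seed FOLLOW(S) with $
iter 1:
  A→c A b: FOLLOW(A) ⊇ FIRST(b) = {b}; new: +{b}
  B→B B d: FOLLOW(B) ⊇ FIRST(B) = {b}; new: +{b}
  B→B B d: FOLLOW(B) ⊇ FIRST(d) = {d}; new: +{d}
  S→S b: FOLLOW(S) ⊇ FIRST(b) = {b}; new: +{b}
  S→d A: FOLLOW(A) ⊇ FOLLOW(S) ⊇ {$,b}; new: +{$}
  S→d B: FOLLOW(B) ⊇ FOLLOW(S) ⊇ {$,b}; new: +{$}
  S: {$,b}  A: {$,b}  B: {$,b,d}
iter 2: (no change)
  S: {$,b}  A: {$,b}  B: {$,b,d}

FOLLOW(S) = ["$", "b"]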